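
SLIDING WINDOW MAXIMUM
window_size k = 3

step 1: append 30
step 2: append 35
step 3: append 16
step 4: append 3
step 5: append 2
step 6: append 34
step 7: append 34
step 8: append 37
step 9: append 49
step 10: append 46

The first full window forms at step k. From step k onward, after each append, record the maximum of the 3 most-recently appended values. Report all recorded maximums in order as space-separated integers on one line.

Answer: 35 35 16 34 34 37 49 49

Derivation:
step 1: append 30 -> window=[30] (not full yet)
step 2: append 35 -> window=[30, 35] (not full yet)
step 3: append 16 -> window=[30, 35, 16] -> max=35
step 4: append 3 -> window=[35, 16, 3] -> max=35
step 5: append 2 -> window=[16, 3, 2] -> max=16
step 6: append 34 -> window=[3, 2, 34] -> max=34
step 7: append 34 -> window=[2, 34, 34] -> max=34
step 8: append 37 -> window=[34, 34, 37] -> max=37
step 9: append 49 -> window=[34, 37, 49] -> max=49
step 10: append 46 -> window=[37, 49, 46] -> max=49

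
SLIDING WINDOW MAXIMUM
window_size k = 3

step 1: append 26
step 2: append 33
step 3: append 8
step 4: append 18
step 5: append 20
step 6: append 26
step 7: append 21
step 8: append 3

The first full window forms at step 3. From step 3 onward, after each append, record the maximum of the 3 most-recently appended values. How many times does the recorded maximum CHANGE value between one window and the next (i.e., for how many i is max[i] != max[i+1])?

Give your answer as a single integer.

step 1: append 26 -> window=[26] (not full yet)
step 2: append 33 -> window=[26, 33] (not full yet)
step 3: append 8 -> window=[26, 33, 8] -> max=33
step 4: append 18 -> window=[33, 8, 18] -> max=33
step 5: append 20 -> window=[8, 18, 20] -> max=20
step 6: append 26 -> window=[18, 20, 26] -> max=26
step 7: append 21 -> window=[20, 26, 21] -> max=26
step 8: append 3 -> window=[26, 21, 3] -> max=26
Recorded maximums: 33 33 20 26 26 26
Changes between consecutive maximums: 2

Answer: 2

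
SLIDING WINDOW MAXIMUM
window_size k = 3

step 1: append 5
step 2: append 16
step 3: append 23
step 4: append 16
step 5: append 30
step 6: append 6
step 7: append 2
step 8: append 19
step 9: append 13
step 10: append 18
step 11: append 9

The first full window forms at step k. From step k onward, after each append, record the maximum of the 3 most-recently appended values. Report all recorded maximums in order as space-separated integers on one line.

Answer: 23 23 30 30 30 19 19 19 18

Derivation:
step 1: append 5 -> window=[5] (not full yet)
step 2: append 16 -> window=[5, 16] (not full yet)
step 3: append 23 -> window=[5, 16, 23] -> max=23
step 4: append 16 -> window=[16, 23, 16] -> max=23
step 5: append 30 -> window=[23, 16, 30] -> max=30
step 6: append 6 -> window=[16, 30, 6] -> max=30
step 7: append 2 -> window=[30, 6, 2] -> max=30
step 8: append 19 -> window=[6, 2, 19] -> max=19
step 9: append 13 -> window=[2, 19, 13] -> max=19
step 10: append 18 -> window=[19, 13, 18] -> max=19
step 11: append 9 -> window=[13, 18, 9] -> max=18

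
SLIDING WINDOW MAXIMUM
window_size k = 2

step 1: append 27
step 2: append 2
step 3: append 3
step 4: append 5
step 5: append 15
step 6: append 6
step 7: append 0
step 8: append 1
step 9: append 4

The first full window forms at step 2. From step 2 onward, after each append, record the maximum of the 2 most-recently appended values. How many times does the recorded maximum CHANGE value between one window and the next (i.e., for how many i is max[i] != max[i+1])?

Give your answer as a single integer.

Answer: 6

Derivation:
step 1: append 27 -> window=[27] (not full yet)
step 2: append 2 -> window=[27, 2] -> max=27
step 3: append 3 -> window=[2, 3] -> max=3
step 4: append 5 -> window=[3, 5] -> max=5
step 5: append 15 -> window=[5, 15] -> max=15
step 6: append 6 -> window=[15, 6] -> max=15
step 7: append 0 -> window=[6, 0] -> max=6
step 8: append 1 -> window=[0, 1] -> max=1
step 9: append 4 -> window=[1, 4] -> max=4
Recorded maximums: 27 3 5 15 15 6 1 4
Changes between consecutive maximums: 6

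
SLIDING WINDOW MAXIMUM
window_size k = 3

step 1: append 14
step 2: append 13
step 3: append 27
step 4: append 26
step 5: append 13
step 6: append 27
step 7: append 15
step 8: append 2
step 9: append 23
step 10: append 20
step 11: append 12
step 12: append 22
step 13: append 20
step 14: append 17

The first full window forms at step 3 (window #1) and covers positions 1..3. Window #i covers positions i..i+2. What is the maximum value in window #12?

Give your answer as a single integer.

step 1: append 14 -> window=[14] (not full yet)
step 2: append 13 -> window=[14, 13] (not full yet)
step 3: append 27 -> window=[14, 13, 27] -> max=27
step 4: append 26 -> window=[13, 27, 26] -> max=27
step 5: append 13 -> window=[27, 26, 13] -> max=27
step 6: append 27 -> window=[26, 13, 27] -> max=27
step 7: append 15 -> window=[13, 27, 15] -> max=27
step 8: append 2 -> window=[27, 15, 2] -> max=27
step 9: append 23 -> window=[15, 2, 23] -> max=23
step 10: append 20 -> window=[2, 23, 20] -> max=23
step 11: append 12 -> window=[23, 20, 12] -> max=23
step 12: append 22 -> window=[20, 12, 22] -> max=22
step 13: append 20 -> window=[12, 22, 20] -> max=22
step 14: append 17 -> window=[22, 20, 17] -> max=22
Window #12 max = 22

Answer: 22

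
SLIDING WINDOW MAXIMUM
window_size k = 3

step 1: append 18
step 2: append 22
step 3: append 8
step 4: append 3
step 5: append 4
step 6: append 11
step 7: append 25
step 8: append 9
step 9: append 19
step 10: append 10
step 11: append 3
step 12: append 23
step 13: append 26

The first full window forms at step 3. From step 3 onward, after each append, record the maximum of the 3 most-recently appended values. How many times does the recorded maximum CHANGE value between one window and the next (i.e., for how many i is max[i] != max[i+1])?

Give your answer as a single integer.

Answer: 6

Derivation:
step 1: append 18 -> window=[18] (not full yet)
step 2: append 22 -> window=[18, 22] (not full yet)
step 3: append 8 -> window=[18, 22, 8] -> max=22
step 4: append 3 -> window=[22, 8, 3] -> max=22
step 5: append 4 -> window=[8, 3, 4] -> max=8
step 6: append 11 -> window=[3, 4, 11] -> max=11
step 7: append 25 -> window=[4, 11, 25] -> max=25
step 8: append 9 -> window=[11, 25, 9] -> max=25
step 9: append 19 -> window=[25, 9, 19] -> max=25
step 10: append 10 -> window=[9, 19, 10] -> max=19
step 11: append 3 -> window=[19, 10, 3] -> max=19
step 12: append 23 -> window=[10, 3, 23] -> max=23
step 13: append 26 -> window=[3, 23, 26] -> max=26
Recorded maximums: 22 22 8 11 25 25 25 19 19 23 26
Changes between consecutive maximums: 6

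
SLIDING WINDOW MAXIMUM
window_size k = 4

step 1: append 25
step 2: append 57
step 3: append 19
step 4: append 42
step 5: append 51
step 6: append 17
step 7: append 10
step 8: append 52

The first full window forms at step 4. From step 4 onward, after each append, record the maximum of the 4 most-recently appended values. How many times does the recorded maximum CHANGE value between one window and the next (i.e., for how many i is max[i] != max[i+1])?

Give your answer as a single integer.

Answer: 2

Derivation:
step 1: append 25 -> window=[25] (not full yet)
step 2: append 57 -> window=[25, 57] (not full yet)
step 3: append 19 -> window=[25, 57, 19] (not full yet)
step 4: append 42 -> window=[25, 57, 19, 42] -> max=57
step 5: append 51 -> window=[57, 19, 42, 51] -> max=57
step 6: append 17 -> window=[19, 42, 51, 17] -> max=51
step 7: append 10 -> window=[42, 51, 17, 10] -> max=51
step 8: append 52 -> window=[51, 17, 10, 52] -> max=52
Recorded maximums: 57 57 51 51 52
Changes between consecutive maximums: 2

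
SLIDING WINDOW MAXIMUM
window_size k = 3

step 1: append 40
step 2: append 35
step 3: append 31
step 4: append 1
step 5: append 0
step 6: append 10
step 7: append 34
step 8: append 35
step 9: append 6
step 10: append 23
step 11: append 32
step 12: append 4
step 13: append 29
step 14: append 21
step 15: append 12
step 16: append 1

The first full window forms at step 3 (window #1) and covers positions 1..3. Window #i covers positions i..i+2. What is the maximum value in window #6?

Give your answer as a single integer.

Answer: 35

Derivation:
step 1: append 40 -> window=[40] (not full yet)
step 2: append 35 -> window=[40, 35] (not full yet)
step 3: append 31 -> window=[40, 35, 31] -> max=40
step 4: append 1 -> window=[35, 31, 1] -> max=35
step 5: append 0 -> window=[31, 1, 0] -> max=31
step 6: append 10 -> window=[1, 0, 10] -> max=10
step 7: append 34 -> window=[0, 10, 34] -> max=34
step 8: append 35 -> window=[10, 34, 35] -> max=35
Window #6 max = 35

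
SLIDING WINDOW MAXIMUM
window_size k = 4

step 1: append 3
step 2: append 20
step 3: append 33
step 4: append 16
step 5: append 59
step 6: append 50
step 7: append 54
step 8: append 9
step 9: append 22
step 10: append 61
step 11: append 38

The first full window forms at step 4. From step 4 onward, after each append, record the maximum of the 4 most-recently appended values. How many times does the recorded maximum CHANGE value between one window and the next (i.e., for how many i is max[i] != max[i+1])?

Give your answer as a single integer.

step 1: append 3 -> window=[3] (not full yet)
step 2: append 20 -> window=[3, 20] (not full yet)
step 3: append 33 -> window=[3, 20, 33] (not full yet)
step 4: append 16 -> window=[3, 20, 33, 16] -> max=33
step 5: append 59 -> window=[20, 33, 16, 59] -> max=59
step 6: append 50 -> window=[33, 16, 59, 50] -> max=59
step 7: append 54 -> window=[16, 59, 50, 54] -> max=59
step 8: append 9 -> window=[59, 50, 54, 9] -> max=59
step 9: append 22 -> window=[50, 54, 9, 22] -> max=54
step 10: append 61 -> window=[54, 9, 22, 61] -> max=61
step 11: append 38 -> window=[9, 22, 61, 38] -> max=61
Recorded maximums: 33 59 59 59 59 54 61 61
Changes between consecutive maximums: 3

Answer: 3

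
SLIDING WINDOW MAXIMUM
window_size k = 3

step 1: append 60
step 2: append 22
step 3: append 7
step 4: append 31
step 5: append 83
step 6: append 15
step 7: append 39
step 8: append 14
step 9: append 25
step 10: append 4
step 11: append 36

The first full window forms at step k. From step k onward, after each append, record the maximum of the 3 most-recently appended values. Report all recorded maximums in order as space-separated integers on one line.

Answer: 60 31 83 83 83 39 39 25 36

Derivation:
step 1: append 60 -> window=[60] (not full yet)
step 2: append 22 -> window=[60, 22] (not full yet)
step 3: append 7 -> window=[60, 22, 7] -> max=60
step 4: append 31 -> window=[22, 7, 31] -> max=31
step 5: append 83 -> window=[7, 31, 83] -> max=83
step 6: append 15 -> window=[31, 83, 15] -> max=83
step 7: append 39 -> window=[83, 15, 39] -> max=83
step 8: append 14 -> window=[15, 39, 14] -> max=39
step 9: append 25 -> window=[39, 14, 25] -> max=39
step 10: append 4 -> window=[14, 25, 4] -> max=25
step 11: append 36 -> window=[25, 4, 36] -> max=36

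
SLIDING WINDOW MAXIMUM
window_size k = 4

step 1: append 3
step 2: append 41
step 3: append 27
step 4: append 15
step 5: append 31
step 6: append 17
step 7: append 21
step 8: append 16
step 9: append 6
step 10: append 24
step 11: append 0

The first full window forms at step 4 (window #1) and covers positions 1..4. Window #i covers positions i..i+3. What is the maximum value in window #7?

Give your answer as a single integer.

step 1: append 3 -> window=[3] (not full yet)
step 2: append 41 -> window=[3, 41] (not full yet)
step 3: append 27 -> window=[3, 41, 27] (not full yet)
step 4: append 15 -> window=[3, 41, 27, 15] -> max=41
step 5: append 31 -> window=[41, 27, 15, 31] -> max=41
step 6: append 17 -> window=[27, 15, 31, 17] -> max=31
step 7: append 21 -> window=[15, 31, 17, 21] -> max=31
step 8: append 16 -> window=[31, 17, 21, 16] -> max=31
step 9: append 6 -> window=[17, 21, 16, 6] -> max=21
step 10: append 24 -> window=[21, 16, 6, 24] -> max=24
Window #7 max = 24

Answer: 24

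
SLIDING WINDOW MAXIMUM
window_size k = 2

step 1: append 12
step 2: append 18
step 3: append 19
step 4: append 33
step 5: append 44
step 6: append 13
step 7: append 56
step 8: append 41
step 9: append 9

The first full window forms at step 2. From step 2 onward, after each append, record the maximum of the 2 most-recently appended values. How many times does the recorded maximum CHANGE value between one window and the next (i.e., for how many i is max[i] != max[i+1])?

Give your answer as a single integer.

Answer: 5

Derivation:
step 1: append 12 -> window=[12] (not full yet)
step 2: append 18 -> window=[12, 18] -> max=18
step 3: append 19 -> window=[18, 19] -> max=19
step 4: append 33 -> window=[19, 33] -> max=33
step 5: append 44 -> window=[33, 44] -> max=44
step 6: append 13 -> window=[44, 13] -> max=44
step 7: append 56 -> window=[13, 56] -> max=56
step 8: append 41 -> window=[56, 41] -> max=56
step 9: append 9 -> window=[41, 9] -> max=41
Recorded maximums: 18 19 33 44 44 56 56 41
Changes between consecutive maximums: 5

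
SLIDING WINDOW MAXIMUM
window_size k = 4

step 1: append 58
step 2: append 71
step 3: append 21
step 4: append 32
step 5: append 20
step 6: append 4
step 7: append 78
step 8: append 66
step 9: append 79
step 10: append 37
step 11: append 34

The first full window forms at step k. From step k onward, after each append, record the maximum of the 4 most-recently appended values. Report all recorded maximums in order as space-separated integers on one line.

step 1: append 58 -> window=[58] (not full yet)
step 2: append 71 -> window=[58, 71] (not full yet)
step 3: append 21 -> window=[58, 71, 21] (not full yet)
step 4: append 32 -> window=[58, 71, 21, 32] -> max=71
step 5: append 20 -> window=[71, 21, 32, 20] -> max=71
step 6: append 4 -> window=[21, 32, 20, 4] -> max=32
step 7: append 78 -> window=[32, 20, 4, 78] -> max=78
step 8: append 66 -> window=[20, 4, 78, 66] -> max=78
step 9: append 79 -> window=[4, 78, 66, 79] -> max=79
step 10: append 37 -> window=[78, 66, 79, 37] -> max=79
step 11: append 34 -> window=[66, 79, 37, 34] -> max=79

Answer: 71 71 32 78 78 79 79 79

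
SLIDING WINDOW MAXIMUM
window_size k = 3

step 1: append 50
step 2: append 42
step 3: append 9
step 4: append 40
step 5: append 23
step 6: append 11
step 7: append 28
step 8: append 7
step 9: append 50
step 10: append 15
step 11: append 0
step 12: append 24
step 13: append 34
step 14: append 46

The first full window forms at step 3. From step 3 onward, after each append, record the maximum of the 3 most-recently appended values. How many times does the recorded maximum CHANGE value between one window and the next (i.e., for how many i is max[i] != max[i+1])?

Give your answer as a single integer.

step 1: append 50 -> window=[50] (not full yet)
step 2: append 42 -> window=[50, 42] (not full yet)
step 3: append 9 -> window=[50, 42, 9] -> max=50
step 4: append 40 -> window=[42, 9, 40] -> max=42
step 5: append 23 -> window=[9, 40, 23] -> max=40
step 6: append 11 -> window=[40, 23, 11] -> max=40
step 7: append 28 -> window=[23, 11, 28] -> max=28
step 8: append 7 -> window=[11, 28, 7] -> max=28
step 9: append 50 -> window=[28, 7, 50] -> max=50
step 10: append 15 -> window=[7, 50, 15] -> max=50
step 11: append 0 -> window=[50, 15, 0] -> max=50
step 12: append 24 -> window=[15, 0, 24] -> max=24
step 13: append 34 -> window=[0, 24, 34] -> max=34
step 14: append 46 -> window=[24, 34, 46] -> max=46
Recorded maximums: 50 42 40 40 28 28 50 50 50 24 34 46
Changes between consecutive maximums: 7

Answer: 7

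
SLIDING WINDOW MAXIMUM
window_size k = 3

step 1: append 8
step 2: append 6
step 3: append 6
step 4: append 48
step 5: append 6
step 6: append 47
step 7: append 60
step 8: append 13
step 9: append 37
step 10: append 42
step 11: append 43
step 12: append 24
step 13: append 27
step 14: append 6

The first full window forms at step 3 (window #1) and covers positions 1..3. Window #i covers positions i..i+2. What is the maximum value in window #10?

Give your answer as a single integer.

step 1: append 8 -> window=[8] (not full yet)
step 2: append 6 -> window=[8, 6] (not full yet)
step 3: append 6 -> window=[8, 6, 6] -> max=8
step 4: append 48 -> window=[6, 6, 48] -> max=48
step 5: append 6 -> window=[6, 48, 6] -> max=48
step 6: append 47 -> window=[48, 6, 47] -> max=48
step 7: append 60 -> window=[6, 47, 60] -> max=60
step 8: append 13 -> window=[47, 60, 13] -> max=60
step 9: append 37 -> window=[60, 13, 37] -> max=60
step 10: append 42 -> window=[13, 37, 42] -> max=42
step 11: append 43 -> window=[37, 42, 43] -> max=43
step 12: append 24 -> window=[42, 43, 24] -> max=43
Window #10 max = 43

Answer: 43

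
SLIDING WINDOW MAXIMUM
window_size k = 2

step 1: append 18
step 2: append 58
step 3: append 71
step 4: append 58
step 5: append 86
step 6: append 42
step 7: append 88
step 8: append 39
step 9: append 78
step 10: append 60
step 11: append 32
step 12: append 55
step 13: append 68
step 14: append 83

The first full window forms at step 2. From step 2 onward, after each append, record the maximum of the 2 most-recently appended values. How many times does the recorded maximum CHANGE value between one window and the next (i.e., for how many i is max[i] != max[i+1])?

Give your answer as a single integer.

step 1: append 18 -> window=[18] (not full yet)
step 2: append 58 -> window=[18, 58] -> max=58
step 3: append 71 -> window=[58, 71] -> max=71
step 4: append 58 -> window=[71, 58] -> max=71
step 5: append 86 -> window=[58, 86] -> max=86
step 6: append 42 -> window=[86, 42] -> max=86
step 7: append 88 -> window=[42, 88] -> max=88
step 8: append 39 -> window=[88, 39] -> max=88
step 9: append 78 -> window=[39, 78] -> max=78
step 10: append 60 -> window=[78, 60] -> max=78
step 11: append 32 -> window=[60, 32] -> max=60
step 12: append 55 -> window=[32, 55] -> max=55
step 13: append 68 -> window=[55, 68] -> max=68
step 14: append 83 -> window=[68, 83] -> max=83
Recorded maximums: 58 71 71 86 86 88 88 78 78 60 55 68 83
Changes between consecutive maximums: 8

Answer: 8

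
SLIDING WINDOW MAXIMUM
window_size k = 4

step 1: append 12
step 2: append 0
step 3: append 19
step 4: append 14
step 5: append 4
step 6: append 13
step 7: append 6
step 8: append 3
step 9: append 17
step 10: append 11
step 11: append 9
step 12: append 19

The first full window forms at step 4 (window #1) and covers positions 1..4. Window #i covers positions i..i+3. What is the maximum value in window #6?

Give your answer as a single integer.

step 1: append 12 -> window=[12] (not full yet)
step 2: append 0 -> window=[12, 0] (not full yet)
step 3: append 19 -> window=[12, 0, 19] (not full yet)
step 4: append 14 -> window=[12, 0, 19, 14] -> max=19
step 5: append 4 -> window=[0, 19, 14, 4] -> max=19
step 6: append 13 -> window=[19, 14, 4, 13] -> max=19
step 7: append 6 -> window=[14, 4, 13, 6] -> max=14
step 8: append 3 -> window=[4, 13, 6, 3] -> max=13
step 9: append 17 -> window=[13, 6, 3, 17] -> max=17
Window #6 max = 17

Answer: 17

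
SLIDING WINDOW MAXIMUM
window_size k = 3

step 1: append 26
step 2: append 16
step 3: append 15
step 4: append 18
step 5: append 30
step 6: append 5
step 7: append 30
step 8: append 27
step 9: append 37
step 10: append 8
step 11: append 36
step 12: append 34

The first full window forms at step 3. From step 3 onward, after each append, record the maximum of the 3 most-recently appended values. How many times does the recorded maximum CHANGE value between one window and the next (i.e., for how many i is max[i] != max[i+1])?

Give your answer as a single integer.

Answer: 4

Derivation:
step 1: append 26 -> window=[26] (not full yet)
step 2: append 16 -> window=[26, 16] (not full yet)
step 3: append 15 -> window=[26, 16, 15] -> max=26
step 4: append 18 -> window=[16, 15, 18] -> max=18
step 5: append 30 -> window=[15, 18, 30] -> max=30
step 6: append 5 -> window=[18, 30, 5] -> max=30
step 7: append 30 -> window=[30, 5, 30] -> max=30
step 8: append 27 -> window=[5, 30, 27] -> max=30
step 9: append 37 -> window=[30, 27, 37] -> max=37
step 10: append 8 -> window=[27, 37, 8] -> max=37
step 11: append 36 -> window=[37, 8, 36] -> max=37
step 12: append 34 -> window=[8, 36, 34] -> max=36
Recorded maximums: 26 18 30 30 30 30 37 37 37 36
Changes between consecutive maximums: 4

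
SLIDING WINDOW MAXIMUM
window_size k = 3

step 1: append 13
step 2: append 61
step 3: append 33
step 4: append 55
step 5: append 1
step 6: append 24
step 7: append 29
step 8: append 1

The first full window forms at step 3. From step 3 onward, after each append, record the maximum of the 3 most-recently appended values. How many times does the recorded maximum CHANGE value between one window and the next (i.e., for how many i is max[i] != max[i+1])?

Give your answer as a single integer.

step 1: append 13 -> window=[13] (not full yet)
step 2: append 61 -> window=[13, 61] (not full yet)
step 3: append 33 -> window=[13, 61, 33] -> max=61
step 4: append 55 -> window=[61, 33, 55] -> max=61
step 5: append 1 -> window=[33, 55, 1] -> max=55
step 6: append 24 -> window=[55, 1, 24] -> max=55
step 7: append 29 -> window=[1, 24, 29] -> max=29
step 8: append 1 -> window=[24, 29, 1] -> max=29
Recorded maximums: 61 61 55 55 29 29
Changes between consecutive maximums: 2

Answer: 2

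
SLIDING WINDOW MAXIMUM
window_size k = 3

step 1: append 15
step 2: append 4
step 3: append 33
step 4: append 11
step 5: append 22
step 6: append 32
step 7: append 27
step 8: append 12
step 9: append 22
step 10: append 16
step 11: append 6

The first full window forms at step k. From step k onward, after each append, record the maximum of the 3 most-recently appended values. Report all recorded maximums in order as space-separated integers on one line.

step 1: append 15 -> window=[15] (not full yet)
step 2: append 4 -> window=[15, 4] (not full yet)
step 3: append 33 -> window=[15, 4, 33] -> max=33
step 4: append 11 -> window=[4, 33, 11] -> max=33
step 5: append 22 -> window=[33, 11, 22] -> max=33
step 6: append 32 -> window=[11, 22, 32] -> max=32
step 7: append 27 -> window=[22, 32, 27] -> max=32
step 8: append 12 -> window=[32, 27, 12] -> max=32
step 9: append 22 -> window=[27, 12, 22] -> max=27
step 10: append 16 -> window=[12, 22, 16] -> max=22
step 11: append 6 -> window=[22, 16, 6] -> max=22

Answer: 33 33 33 32 32 32 27 22 22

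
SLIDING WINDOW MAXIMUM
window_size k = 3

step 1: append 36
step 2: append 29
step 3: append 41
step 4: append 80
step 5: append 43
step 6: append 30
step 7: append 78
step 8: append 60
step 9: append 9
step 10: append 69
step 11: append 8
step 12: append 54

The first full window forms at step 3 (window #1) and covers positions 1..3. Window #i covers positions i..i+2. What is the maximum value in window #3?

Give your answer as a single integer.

Answer: 80

Derivation:
step 1: append 36 -> window=[36] (not full yet)
step 2: append 29 -> window=[36, 29] (not full yet)
step 3: append 41 -> window=[36, 29, 41] -> max=41
step 4: append 80 -> window=[29, 41, 80] -> max=80
step 5: append 43 -> window=[41, 80, 43] -> max=80
Window #3 max = 80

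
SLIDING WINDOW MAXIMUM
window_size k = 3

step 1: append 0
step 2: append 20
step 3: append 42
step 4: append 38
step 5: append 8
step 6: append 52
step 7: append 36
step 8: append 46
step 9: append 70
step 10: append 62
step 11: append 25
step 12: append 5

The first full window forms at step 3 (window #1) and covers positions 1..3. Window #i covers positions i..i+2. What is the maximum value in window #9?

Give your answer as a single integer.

Answer: 70

Derivation:
step 1: append 0 -> window=[0] (not full yet)
step 2: append 20 -> window=[0, 20] (not full yet)
step 3: append 42 -> window=[0, 20, 42] -> max=42
step 4: append 38 -> window=[20, 42, 38] -> max=42
step 5: append 8 -> window=[42, 38, 8] -> max=42
step 6: append 52 -> window=[38, 8, 52] -> max=52
step 7: append 36 -> window=[8, 52, 36] -> max=52
step 8: append 46 -> window=[52, 36, 46] -> max=52
step 9: append 70 -> window=[36, 46, 70] -> max=70
step 10: append 62 -> window=[46, 70, 62] -> max=70
step 11: append 25 -> window=[70, 62, 25] -> max=70
Window #9 max = 70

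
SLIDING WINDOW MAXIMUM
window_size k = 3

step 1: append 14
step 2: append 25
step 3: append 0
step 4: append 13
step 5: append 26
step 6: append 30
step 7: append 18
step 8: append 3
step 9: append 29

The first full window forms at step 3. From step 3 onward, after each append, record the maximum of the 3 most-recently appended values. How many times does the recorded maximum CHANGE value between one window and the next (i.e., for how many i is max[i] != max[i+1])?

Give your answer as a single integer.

step 1: append 14 -> window=[14] (not full yet)
step 2: append 25 -> window=[14, 25] (not full yet)
step 3: append 0 -> window=[14, 25, 0] -> max=25
step 4: append 13 -> window=[25, 0, 13] -> max=25
step 5: append 26 -> window=[0, 13, 26] -> max=26
step 6: append 30 -> window=[13, 26, 30] -> max=30
step 7: append 18 -> window=[26, 30, 18] -> max=30
step 8: append 3 -> window=[30, 18, 3] -> max=30
step 9: append 29 -> window=[18, 3, 29] -> max=29
Recorded maximums: 25 25 26 30 30 30 29
Changes between consecutive maximums: 3

Answer: 3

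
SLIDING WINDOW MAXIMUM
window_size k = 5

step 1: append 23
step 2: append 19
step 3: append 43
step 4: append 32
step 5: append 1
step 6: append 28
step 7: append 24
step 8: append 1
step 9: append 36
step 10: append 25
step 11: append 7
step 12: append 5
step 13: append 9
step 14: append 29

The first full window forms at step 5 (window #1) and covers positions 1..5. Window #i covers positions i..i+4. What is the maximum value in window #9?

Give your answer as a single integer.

step 1: append 23 -> window=[23] (not full yet)
step 2: append 19 -> window=[23, 19] (not full yet)
step 3: append 43 -> window=[23, 19, 43] (not full yet)
step 4: append 32 -> window=[23, 19, 43, 32] (not full yet)
step 5: append 1 -> window=[23, 19, 43, 32, 1] -> max=43
step 6: append 28 -> window=[19, 43, 32, 1, 28] -> max=43
step 7: append 24 -> window=[43, 32, 1, 28, 24] -> max=43
step 8: append 1 -> window=[32, 1, 28, 24, 1] -> max=32
step 9: append 36 -> window=[1, 28, 24, 1, 36] -> max=36
step 10: append 25 -> window=[28, 24, 1, 36, 25] -> max=36
step 11: append 7 -> window=[24, 1, 36, 25, 7] -> max=36
step 12: append 5 -> window=[1, 36, 25, 7, 5] -> max=36
step 13: append 9 -> window=[36, 25, 7, 5, 9] -> max=36
Window #9 max = 36

Answer: 36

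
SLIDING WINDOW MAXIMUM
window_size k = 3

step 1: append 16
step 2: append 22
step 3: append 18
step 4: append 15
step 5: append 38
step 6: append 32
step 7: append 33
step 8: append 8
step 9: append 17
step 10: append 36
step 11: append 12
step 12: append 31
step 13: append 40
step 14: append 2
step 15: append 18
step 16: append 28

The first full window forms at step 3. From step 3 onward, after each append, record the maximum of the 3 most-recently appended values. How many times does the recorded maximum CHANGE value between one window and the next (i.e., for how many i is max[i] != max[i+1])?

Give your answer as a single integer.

step 1: append 16 -> window=[16] (not full yet)
step 2: append 22 -> window=[16, 22] (not full yet)
step 3: append 18 -> window=[16, 22, 18] -> max=22
step 4: append 15 -> window=[22, 18, 15] -> max=22
step 5: append 38 -> window=[18, 15, 38] -> max=38
step 6: append 32 -> window=[15, 38, 32] -> max=38
step 7: append 33 -> window=[38, 32, 33] -> max=38
step 8: append 8 -> window=[32, 33, 8] -> max=33
step 9: append 17 -> window=[33, 8, 17] -> max=33
step 10: append 36 -> window=[8, 17, 36] -> max=36
step 11: append 12 -> window=[17, 36, 12] -> max=36
step 12: append 31 -> window=[36, 12, 31] -> max=36
step 13: append 40 -> window=[12, 31, 40] -> max=40
step 14: append 2 -> window=[31, 40, 2] -> max=40
step 15: append 18 -> window=[40, 2, 18] -> max=40
step 16: append 28 -> window=[2, 18, 28] -> max=28
Recorded maximums: 22 22 38 38 38 33 33 36 36 36 40 40 40 28
Changes between consecutive maximums: 5

Answer: 5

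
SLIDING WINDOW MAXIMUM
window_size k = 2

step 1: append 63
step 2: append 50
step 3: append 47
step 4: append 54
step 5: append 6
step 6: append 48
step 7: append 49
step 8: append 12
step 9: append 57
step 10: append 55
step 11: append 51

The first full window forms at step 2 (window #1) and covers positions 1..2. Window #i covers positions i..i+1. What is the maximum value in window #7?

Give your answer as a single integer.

step 1: append 63 -> window=[63] (not full yet)
step 2: append 50 -> window=[63, 50] -> max=63
step 3: append 47 -> window=[50, 47] -> max=50
step 4: append 54 -> window=[47, 54] -> max=54
step 5: append 6 -> window=[54, 6] -> max=54
step 6: append 48 -> window=[6, 48] -> max=48
step 7: append 49 -> window=[48, 49] -> max=49
step 8: append 12 -> window=[49, 12] -> max=49
Window #7 max = 49

Answer: 49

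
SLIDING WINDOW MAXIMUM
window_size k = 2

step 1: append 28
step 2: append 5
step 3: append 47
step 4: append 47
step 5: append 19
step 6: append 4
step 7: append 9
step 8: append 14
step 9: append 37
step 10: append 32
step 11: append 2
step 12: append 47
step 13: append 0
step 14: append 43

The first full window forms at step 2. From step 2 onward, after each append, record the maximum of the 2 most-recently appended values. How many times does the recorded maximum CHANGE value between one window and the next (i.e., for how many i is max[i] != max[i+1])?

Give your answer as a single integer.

step 1: append 28 -> window=[28] (not full yet)
step 2: append 5 -> window=[28, 5] -> max=28
step 3: append 47 -> window=[5, 47] -> max=47
step 4: append 47 -> window=[47, 47] -> max=47
step 5: append 19 -> window=[47, 19] -> max=47
step 6: append 4 -> window=[19, 4] -> max=19
step 7: append 9 -> window=[4, 9] -> max=9
step 8: append 14 -> window=[9, 14] -> max=14
step 9: append 37 -> window=[14, 37] -> max=37
step 10: append 32 -> window=[37, 32] -> max=37
step 11: append 2 -> window=[32, 2] -> max=32
step 12: append 47 -> window=[2, 47] -> max=47
step 13: append 0 -> window=[47, 0] -> max=47
step 14: append 43 -> window=[0, 43] -> max=43
Recorded maximums: 28 47 47 47 19 9 14 37 37 32 47 47 43
Changes between consecutive maximums: 8

Answer: 8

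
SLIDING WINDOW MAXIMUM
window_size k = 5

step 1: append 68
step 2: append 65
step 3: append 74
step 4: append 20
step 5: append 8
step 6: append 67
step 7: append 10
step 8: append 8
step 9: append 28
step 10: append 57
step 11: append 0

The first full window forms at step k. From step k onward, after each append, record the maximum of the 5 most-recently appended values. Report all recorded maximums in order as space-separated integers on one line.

step 1: append 68 -> window=[68] (not full yet)
step 2: append 65 -> window=[68, 65] (not full yet)
step 3: append 74 -> window=[68, 65, 74] (not full yet)
step 4: append 20 -> window=[68, 65, 74, 20] (not full yet)
step 5: append 8 -> window=[68, 65, 74, 20, 8] -> max=74
step 6: append 67 -> window=[65, 74, 20, 8, 67] -> max=74
step 7: append 10 -> window=[74, 20, 8, 67, 10] -> max=74
step 8: append 8 -> window=[20, 8, 67, 10, 8] -> max=67
step 9: append 28 -> window=[8, 67, 10, 8, 28] -> max=67
step 10: append 57 -> window=[67, 10, 8, 28, 57] -> max=67
step 11: append 0 -> window=[10, 8, 28, 57, 0] -> max=57

Answer: 74 74 74 67 67 67 57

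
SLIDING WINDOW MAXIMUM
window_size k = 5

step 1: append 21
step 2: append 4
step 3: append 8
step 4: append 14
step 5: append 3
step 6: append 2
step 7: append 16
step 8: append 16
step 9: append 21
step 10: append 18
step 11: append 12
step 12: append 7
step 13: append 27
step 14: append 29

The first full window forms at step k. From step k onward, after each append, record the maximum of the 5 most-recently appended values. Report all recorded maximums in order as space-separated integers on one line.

step 1: append 21 -> window=[21] (not full yet)
step 2: append 4 -> window=[21, 4] (not full yet)
step 3: append 8 -> window=[21, 4, 8] (not full yet)
step 4: append 14 -> window=[21, 4, 8, 14] (not full yet)
step 5: append 3 -> window=[21, 4, 8, 14, 3] -> max=21
step 6: append 2 -> window=[4, 8, 14, 3, 2] -> max=14
step 7: append 16 -> window=[8, 14, 3, 2, 16] -> max=16
step 8: append 16 -> window=[14, 3, 2, 16, 16] -> max=16
step 9: append 21 -> window=[3, 2, 16, 16, 21] -> max=21
step 10: append 18 -> window=[2, 16, 16, 21, 18] -> max=21
step 11: append 12 -> window=[16, 16, 21, 18, 12] -> max=21
step 12: append 7 -> window=[16, 21, 18, 12, 7] -> max=21
step 13: append 27 -> window=[21, 18, 12, 7, 27] -> max=27
step 14: append 29 -> window=[18, 12, 7, 27, 29] -> max=29

Answer: 21 14 16 16 21 21 21 21 27 29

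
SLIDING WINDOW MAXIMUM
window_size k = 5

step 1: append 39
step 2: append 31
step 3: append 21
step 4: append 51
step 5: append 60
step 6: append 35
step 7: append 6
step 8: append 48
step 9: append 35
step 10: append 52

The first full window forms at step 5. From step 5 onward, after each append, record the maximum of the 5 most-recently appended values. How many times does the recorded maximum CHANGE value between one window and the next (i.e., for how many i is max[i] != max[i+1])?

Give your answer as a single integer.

Answer: 1

Derivation:
step 1: append 39 -> window=[39] (not full yet)
step 2: append 31 -> window=[39, 31] (not full yet)
step 3: append 21 -> window=[39, 31, 21] (not full yet)
step 4: append 51 -> window=[39, 31, 21, 51] (not full yet)
step 5: append 60 -> window=[39, 31, 21, 51, 60] -> max=60
step 6: append 35 -> window=[31, 21, 51, 60, 35] -> max=60
step 7: append 6 -> window=[21, 51, 60, 35, 6] -> max=60
step 8: append 48 -> window=[51, 60, 35, 6, 48] -> max=60
step 9: append 35 -> window=[60, 35, 6, 48, 35] -> max=60
step 10: append 52 -> window=[35, 6, 48, 35, 52] -> max=52
Recorded maximums: 60 60 60 60 60 52
Changes between consecutive maximums: 1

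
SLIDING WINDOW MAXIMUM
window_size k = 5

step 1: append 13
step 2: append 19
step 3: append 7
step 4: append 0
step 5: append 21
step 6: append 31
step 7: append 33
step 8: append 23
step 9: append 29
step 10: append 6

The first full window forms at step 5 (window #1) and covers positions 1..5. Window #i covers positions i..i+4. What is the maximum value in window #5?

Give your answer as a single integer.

Answer: 33

Derivation:
step 1: append 13 -> window=[13] (not full yet)
step 2: append 19 -> window=[13, 19] (not full yet)
step 3: append 7 -> window=[13, 19, 7] (not full yet)
step 4: append 0 -> window=[13, 19, 7, 0] (not full yet)
step 5: append 21 -> window=[13, 19, 7, 0, 21] -> max=21
step 6: append 31 -> window=[19, 7, 0, 21, 31] -> max=31
step 7: append 33 -> window=[7, 0, 21, 31, 33] -> max=33
step 8: append 23 -> window=[0, 21, 31, 33, 23] -> max=33
step 9: append 29 -> window=[21, 31, 33, 23, 29] -> max=33
Window #5 max = 33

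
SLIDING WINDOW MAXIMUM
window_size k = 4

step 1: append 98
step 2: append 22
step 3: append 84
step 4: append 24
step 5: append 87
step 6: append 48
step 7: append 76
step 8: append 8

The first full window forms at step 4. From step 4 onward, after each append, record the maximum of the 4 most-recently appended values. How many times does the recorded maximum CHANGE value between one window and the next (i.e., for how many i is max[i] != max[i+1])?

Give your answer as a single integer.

step 1: append 98 -> window=[98] (not full yet)
step 2: append 22 -> window=[98, 22] (not full yet)
step 3: append 84 -> window=[98, 22, 84] (not full yet)
step 4: append 24 -> window=[98, 22, 84, 24] -> max=98
step 5: append 87 -> window=[22, 84, 24, 87] -> max=87
step 6: append 48 -> window=[84, 24, 87, 48] -> max=87
step 7: append 76 -> window=[24, 87, 48, 76] -> max=87
step 8: append 8 -> window=[87, 48, 76, 8] -> max=87
Recorded maximums: 98 87 87 87 87
Changes between consecutive maximums: 1

Answer: 1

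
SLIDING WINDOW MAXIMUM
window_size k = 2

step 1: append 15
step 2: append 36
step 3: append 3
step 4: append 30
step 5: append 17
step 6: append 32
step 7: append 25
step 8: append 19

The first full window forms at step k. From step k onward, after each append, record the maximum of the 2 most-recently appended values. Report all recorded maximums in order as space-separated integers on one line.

Answer: 36 36 30 30 32 32 25

Derivation:
step 1: append 15 -> window=[15] (not full yet)
step 2: append 36 -> window=[15, 36] -> max=36
step 3: append 3 -> window=[36, 3] -> max=36
step 4: append 30 -> window=[3, 30] -> max=30
step 5: append 17 -> window=[30, 17] -> max=30
step 6: append 32 -> window=[17, 32] -> max=32
step 7: append 25 -> window=[32, 25] -> max=32
step 8: append 19 -> window=[25, 19] -> max=25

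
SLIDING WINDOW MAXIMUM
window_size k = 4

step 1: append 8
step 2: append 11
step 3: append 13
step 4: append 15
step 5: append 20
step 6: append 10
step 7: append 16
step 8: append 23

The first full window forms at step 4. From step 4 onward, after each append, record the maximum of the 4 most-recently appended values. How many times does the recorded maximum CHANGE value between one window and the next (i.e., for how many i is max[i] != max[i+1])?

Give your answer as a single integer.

Answer: 2

Derivation:
step 1: append 8 -> window=[8] (not full yet)
step 2: append 11 -> window=[8, 11] (not full yet)
step 3: append 13 -> window=[8, 11, 13] (not full yet)
step 4: append 15 -> window=[8, 11, 13, 15] -> max=15
step 5: append 20 -> window=[11, 13, 15, 20] -> max=20
step 6: append 10 -> window=[13, 15, 20, 10] -> max=20
step 7: append 16 -> window=[15, 20, 10, 16] -> max=20
step 8: append 23 -> window=[20, 10, 16, 23] -> max=23
Recorded maximums: 15 20 20 20 23
Changes between consecutive maximums: 2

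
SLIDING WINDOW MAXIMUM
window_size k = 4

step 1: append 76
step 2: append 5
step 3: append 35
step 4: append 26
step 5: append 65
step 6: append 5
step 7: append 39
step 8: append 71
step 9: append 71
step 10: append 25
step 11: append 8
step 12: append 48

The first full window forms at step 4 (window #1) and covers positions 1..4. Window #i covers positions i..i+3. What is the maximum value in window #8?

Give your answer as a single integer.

step 1: append 76 -> window=[76] (not full yet)
step 2: append 5 -> window=[76, 5] (not full yet)
step 3: append 35 -> window=[76, 5, 35] (not full yet)
step 4: append 26 -> window=[76, 5, 35, 26] -> max=76
step 5: append 65 -> window=[5, 35, 26, 65] -> max=65
step 6: append 5 -> window=[35, 26, 65, 5] -> max=65
step 7: append 39 -> window=[26, 65, 5, 39] -> max=65
step 8: append 71 -> window=[65, 5, 39, 71] -> max=71
step 9: append 71 -> window=[5, 39, 71, 71] -> max=71
step 10: append 25 -> window=[39, 71, 71, 25] -> max=71
step 11: append 8 -> window=[71, 71, 25, 8] -> max=71
Window #8 max = 71

Answer: 71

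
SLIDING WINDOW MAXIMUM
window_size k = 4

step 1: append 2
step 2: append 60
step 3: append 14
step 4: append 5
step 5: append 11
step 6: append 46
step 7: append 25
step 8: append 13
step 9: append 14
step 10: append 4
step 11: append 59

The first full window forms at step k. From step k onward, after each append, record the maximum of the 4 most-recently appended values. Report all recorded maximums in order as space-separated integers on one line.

step 1: append 2 -> window=[2] (not full yet)
step 2: append 60 -> window=[2, 60] (not full yet)
step 3: append 14 -> window=[2, 60, 14] (not full yet)
step 4: append 5 -> window=[2, 60, 14, 5] -> max=60
step 5: append 11 -> window=[60, 14, 5, 11] -> max=60
step 6: append 46 -> window=[14, 5, 11, 46] -> max=46
step 7: append 25 -> window=[5, 11, 46, 25] -> max=46
step 8: append 13 -> window=[11, 46, 25, 13] -> max=46
step 9: append 14 -> window=[46, 25, 13, 14] -> max=46
step 10: append 4 -> window=[25, 13, 14, 4] -> max=25
step 11: append 59 -> window=[13, 14, 4, 59] -> max=59

Answer: 60 60 46 46 46 46 25 59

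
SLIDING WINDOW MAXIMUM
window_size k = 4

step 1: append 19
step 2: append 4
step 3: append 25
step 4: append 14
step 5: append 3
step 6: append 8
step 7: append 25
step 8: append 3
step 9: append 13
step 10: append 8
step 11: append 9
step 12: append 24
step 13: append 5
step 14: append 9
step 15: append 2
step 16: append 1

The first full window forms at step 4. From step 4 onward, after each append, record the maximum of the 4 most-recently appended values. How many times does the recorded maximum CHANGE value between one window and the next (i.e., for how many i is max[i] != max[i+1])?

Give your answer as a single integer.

Answer: 3

Derivation:
step 1: append 19 -> window=[19] (not full yet)
step 2: append 4 -> window=[19, 4] (not full yet)
step 3: append 25 -> window=[19, 4, 25] (not full yet)
step 4: append 14 -> window=[19, 4, 25, 14] -> max=25
step 5: append 3 -> window=[4, 25, 14, 3] -> max=25
step 6: append 8 -> window=[25, 14, 3, 8] -> max=25
step 7: append 25 -> window=[14, 3, 8, 25] -> max=25
step 8: append 3 -> window=[3, 8, 25, 3] -> max=25
step 9: append 13 -> window=[8, 25, 3, 13] -> max=25
step 10: append 8 -> window=[25, 3, 13, 8] -> max=25
step 11: append 9 -> window=[3, 13, 8, 9] -> max=13
step 12: append 24 -> window=[13, 8, 9, 24] -> max=24
step 13: append 5 -> window=[8, 9, 24, 5] -> max=24
step 14: append 9 -> window=[9, 24, 5, 9] -> max=24
step 15: append 2 -> window=[24, 5, 9, 2] -> max=24
step 16: append 1 -> window=[5, 9, 2, 1] -> max=9
Recorded maximums: 25 25 25 25 25 25 25 13 24 24 24 24 9
Changes between consecutive maximums: 3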